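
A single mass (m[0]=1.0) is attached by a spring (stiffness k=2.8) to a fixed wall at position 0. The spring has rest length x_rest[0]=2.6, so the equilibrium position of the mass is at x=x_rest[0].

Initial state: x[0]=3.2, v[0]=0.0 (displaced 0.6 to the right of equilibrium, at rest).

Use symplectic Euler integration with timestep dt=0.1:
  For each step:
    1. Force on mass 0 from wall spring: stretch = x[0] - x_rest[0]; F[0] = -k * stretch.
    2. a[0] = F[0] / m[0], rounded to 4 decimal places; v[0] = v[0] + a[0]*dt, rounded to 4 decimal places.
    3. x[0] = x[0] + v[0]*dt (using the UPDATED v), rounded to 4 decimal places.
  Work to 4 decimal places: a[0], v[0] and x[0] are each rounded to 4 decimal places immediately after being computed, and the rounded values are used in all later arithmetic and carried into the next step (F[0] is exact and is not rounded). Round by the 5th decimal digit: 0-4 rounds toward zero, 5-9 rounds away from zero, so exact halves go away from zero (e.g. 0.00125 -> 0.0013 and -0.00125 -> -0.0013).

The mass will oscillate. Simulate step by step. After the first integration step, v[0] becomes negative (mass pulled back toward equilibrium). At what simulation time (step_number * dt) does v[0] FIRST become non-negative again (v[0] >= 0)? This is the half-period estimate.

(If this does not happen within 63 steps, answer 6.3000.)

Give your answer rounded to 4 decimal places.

Answer: 1.9000

Derivation:
Step 0: x=[3.2000] v=[0.0000]
Step 1: x=[3.1832] v=[-0.1680]
Step 2: x=[3.1501] v=[-0.3313]
Step 3: x=[3.1016] v=[-0.4853]
Step 4: x=[3.0390] v=[-0.6258]
Step 5: x=[2.9641] v=[-0.7487]
Step 6: x=[2.8790] v=[-0.8507]
Step 7: x=[2.7861] v=[-0.9288]
Step 8: x=[2.6880] v=[-0.9809]
Step 9: x=[2.5875] v=[-1.0055]
Step 10: x=[2.4873] v=[-1.0020]
Step 11: x=[2.3903] v=[-0.9704]
Step 12: x=[2.2991] v=[-0.9117]
Step 13: x=[2.2164] v=[-0.8275]
Step 14: x=[2.1444] v=[-0.7201]
Step 15: x=[2.0852] v=[-0.5925]
Step 16: x=[2.0404] v=[-0.4484]
Step 17: x=[2.0112] v=[-0.2917]
Step 18: x=[1.9985] v=[-0.1268]
Step 19: x=[2.0027] v=[0.0416]
First v>=0 after going negative at step 19, time=1.9000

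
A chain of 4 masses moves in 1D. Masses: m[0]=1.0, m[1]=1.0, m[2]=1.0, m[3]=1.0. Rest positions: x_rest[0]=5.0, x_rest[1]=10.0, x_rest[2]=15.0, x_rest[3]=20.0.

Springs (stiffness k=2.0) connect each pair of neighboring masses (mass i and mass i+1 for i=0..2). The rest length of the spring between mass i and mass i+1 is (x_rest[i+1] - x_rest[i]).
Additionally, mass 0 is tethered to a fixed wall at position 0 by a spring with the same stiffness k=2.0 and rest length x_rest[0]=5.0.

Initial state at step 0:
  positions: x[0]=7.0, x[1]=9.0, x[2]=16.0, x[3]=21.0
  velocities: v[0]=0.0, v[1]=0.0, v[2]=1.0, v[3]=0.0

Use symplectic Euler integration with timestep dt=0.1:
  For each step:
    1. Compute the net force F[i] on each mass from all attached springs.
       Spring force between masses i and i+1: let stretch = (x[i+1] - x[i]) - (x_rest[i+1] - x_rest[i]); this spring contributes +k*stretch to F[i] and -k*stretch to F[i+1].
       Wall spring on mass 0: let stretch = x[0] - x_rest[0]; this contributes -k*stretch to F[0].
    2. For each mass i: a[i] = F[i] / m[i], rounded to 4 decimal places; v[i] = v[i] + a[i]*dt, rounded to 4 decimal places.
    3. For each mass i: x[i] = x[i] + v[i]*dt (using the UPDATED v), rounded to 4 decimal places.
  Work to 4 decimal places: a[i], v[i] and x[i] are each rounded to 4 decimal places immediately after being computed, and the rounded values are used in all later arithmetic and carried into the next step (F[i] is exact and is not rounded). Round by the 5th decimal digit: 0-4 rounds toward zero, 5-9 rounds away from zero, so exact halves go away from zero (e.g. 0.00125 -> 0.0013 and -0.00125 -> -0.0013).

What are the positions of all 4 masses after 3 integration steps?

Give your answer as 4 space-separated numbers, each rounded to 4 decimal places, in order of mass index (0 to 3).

Answer: 6.4297 9.5743 16.0619 21.0040

Derivation:
Step 0: x=[7.0000 9.0000 16.0000 21.0000] v=[0.0000 0.0000 1.0000 0.0000]
Step 1: x=[6.9000 9.1000 16.0600 21.0000] v=[-1.0000 1.0000 0.6000 0.0000]
Step 2: x=[6.7060 9.2952 16.0796 21.0012] v=[-1.9400 1.9520 0.1960 0.0120]
Step 3: x=[6.4297 9.5743 16.0619 21.0040] v=[-2.7634 2.7910 -0.1766 0.0277]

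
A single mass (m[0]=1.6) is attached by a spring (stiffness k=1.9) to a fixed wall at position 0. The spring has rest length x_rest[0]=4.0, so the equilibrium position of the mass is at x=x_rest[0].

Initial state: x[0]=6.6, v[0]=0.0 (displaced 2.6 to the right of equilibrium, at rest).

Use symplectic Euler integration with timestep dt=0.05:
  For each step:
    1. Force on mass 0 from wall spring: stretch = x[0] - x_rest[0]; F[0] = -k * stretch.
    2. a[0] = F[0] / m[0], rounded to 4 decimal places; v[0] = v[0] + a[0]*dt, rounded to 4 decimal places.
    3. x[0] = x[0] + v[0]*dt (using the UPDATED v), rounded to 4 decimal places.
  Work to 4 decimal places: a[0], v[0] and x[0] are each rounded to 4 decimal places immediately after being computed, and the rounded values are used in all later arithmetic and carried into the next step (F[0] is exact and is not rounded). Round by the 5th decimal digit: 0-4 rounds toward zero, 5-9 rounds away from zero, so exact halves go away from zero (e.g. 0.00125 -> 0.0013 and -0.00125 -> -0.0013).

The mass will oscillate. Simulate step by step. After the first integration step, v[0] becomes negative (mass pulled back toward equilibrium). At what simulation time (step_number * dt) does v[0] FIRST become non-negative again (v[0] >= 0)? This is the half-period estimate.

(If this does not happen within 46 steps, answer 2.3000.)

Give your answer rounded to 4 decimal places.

Step 0: x=[6.6000] v=[0.0000]
Step 1: x=[6.5923] v=[-0.1544]
Step 2: x=[6.5769] v=[-0.3083]
Step 3: x=[6.5538] v=[-0.4613]
Step 4: x=[6.5232] v=[-0.6129]
Step 5: x=[6.4851] v=[-0.7627]
Step 6: x=[6.4396] v=[-0.9103]
Step 7: x=[6.3868] v=[-1.0552]
Step 8: x=[6.3270] v=[-1.1969]
Step 9: x=[6.2602] v=[-1.3351]
Step 10: x=[6.1867] v=[-1.4693]
Step 11: x=[6.1067] v=[-1.5991]
Step 12: x=[6.0205] v=[-1.7242]
Step 13: x=[5.9283] v=[-1.8442]
Step 14: x=[5.8304] v=[-1.9587]
Step 15: x=[5.7270] v=[-2.0674]
Step 16: x=[5.6185] v=[-2.1699]
Step 17: x=[5.5052] v=[-2.2660]
Step 18: x=[5.3874] v=[-2.3554]
Step 19: x=[5.2655] v=[-2.4378]
Step 20: x=[5.1399] v=[-2.5129]
Step 21: x=[5.0109] v=[-2.5806]
Step 22: x=[4.8789] v=[-2.6406]
Step 23: x=[4.7443] v=[-2.6928]
Step 24: x=[4.6075] v=[-2.7370]
Step 25: x=[4.4688] v=[-2.7731]
Step 26: x=[4.3288] v=[-2.8009]
Step 27: x=[4.1878] v=[-2.8204]
Step 28: x=[4.0462] v=[-2.8316]
Step 29: x=[3.9045] v=[-2.8343]
Step 30: x=[3.7631] v=[-2.8286]
Step 31: x=[3.6224] v=[-2.8145]
Step 32: x=[3.4828] v=[-2.7921]
Step 33: x=[3.3447] v=[-2.7614]
Step 34: x=[3.2086] v=[-2.7225]
Step 35: x=[3.0748] v=[-2.6755]
Step 36: x=[2.9438] v=[-2.6206]
Step 37: x=[2.8159] v=[-2.5579]
Step 38: x=[2.6915] v=[-2.4876]
Step 39: x=[2.5710] v=[-2.4099]
Step 40: x=[2.4547] v=[-2.3251]
Step 41: x=[2.3430] v=[-2.2334]
Step 42: x=[2.2363] v=[-2.1350]
Step 43: x=[2.1348] v=[-2.0303]
Step 44: x=[2.0388] v=[-1.9196]
Step 45: x=[1.9486] v=[-1.8032]
Step 46: x=[1.8645] v=[-1.6814]
v[0] did not become non-negative within 46 steps; using fallback time=2.3000

Answer: 2.3000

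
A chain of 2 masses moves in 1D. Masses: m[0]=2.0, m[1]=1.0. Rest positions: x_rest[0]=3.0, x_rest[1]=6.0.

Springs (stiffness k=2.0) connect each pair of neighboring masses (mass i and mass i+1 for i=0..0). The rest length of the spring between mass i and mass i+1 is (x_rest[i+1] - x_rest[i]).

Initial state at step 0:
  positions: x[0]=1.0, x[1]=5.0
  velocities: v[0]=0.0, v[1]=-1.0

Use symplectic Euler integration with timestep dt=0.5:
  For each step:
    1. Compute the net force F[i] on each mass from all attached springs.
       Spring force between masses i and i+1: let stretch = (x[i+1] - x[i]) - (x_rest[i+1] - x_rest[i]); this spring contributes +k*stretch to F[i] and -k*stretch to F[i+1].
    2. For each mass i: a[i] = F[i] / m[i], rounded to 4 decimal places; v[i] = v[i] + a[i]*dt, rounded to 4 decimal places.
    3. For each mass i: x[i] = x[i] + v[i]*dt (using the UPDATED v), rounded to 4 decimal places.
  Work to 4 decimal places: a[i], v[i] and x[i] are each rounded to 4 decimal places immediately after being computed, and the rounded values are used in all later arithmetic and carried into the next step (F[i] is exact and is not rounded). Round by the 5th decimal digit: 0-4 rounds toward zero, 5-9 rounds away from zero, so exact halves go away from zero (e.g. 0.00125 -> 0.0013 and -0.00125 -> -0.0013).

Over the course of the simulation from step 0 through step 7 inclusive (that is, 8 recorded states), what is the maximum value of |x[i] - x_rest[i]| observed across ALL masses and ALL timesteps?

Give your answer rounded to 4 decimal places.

Step 0: x=[1.0000 5.0000] v=[0.0000 -1.0000]
Step 1: x=[1.2500 4.0000] v=[0.5000 -2.0000]
Step 2: x=[1.4375 3.1250] v=[0.3750 -1.7500]
Step 3: x=[1.2969 2.9063] v=[-0.2813 -0.4375]
Step 4: x=[0.8086 3.3829] v=[-0.9766 0.9531]
Step 5: x=[0.2139 4.0723] v=[-1.1895 1.3788]
Step 6: x=[-0.1663 4.3325] v=[-0.7603 0.5204]
Step 7: x=[-0.1718 3.8433] v=[-0.0109 -0.9784]
Max displacement = 3.1718

Answer: 3.1718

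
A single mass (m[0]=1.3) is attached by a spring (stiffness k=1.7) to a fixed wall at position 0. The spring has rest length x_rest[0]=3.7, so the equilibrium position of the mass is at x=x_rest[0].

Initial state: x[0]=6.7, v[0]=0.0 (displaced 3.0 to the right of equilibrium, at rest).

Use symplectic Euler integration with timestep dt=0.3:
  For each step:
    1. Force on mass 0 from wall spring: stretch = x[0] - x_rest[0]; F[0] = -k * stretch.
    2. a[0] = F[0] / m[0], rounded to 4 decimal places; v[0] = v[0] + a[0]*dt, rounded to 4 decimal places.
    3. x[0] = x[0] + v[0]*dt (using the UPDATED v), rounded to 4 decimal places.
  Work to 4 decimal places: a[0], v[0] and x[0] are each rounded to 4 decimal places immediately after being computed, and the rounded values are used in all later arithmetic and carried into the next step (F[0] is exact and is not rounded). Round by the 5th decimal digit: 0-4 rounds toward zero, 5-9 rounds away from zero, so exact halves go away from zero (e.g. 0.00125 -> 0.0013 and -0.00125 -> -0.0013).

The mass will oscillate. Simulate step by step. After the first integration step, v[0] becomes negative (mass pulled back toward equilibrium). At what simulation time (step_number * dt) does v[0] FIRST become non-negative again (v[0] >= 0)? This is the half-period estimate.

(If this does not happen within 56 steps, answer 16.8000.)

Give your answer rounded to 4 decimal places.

Step 0: x=[6.7000] v=[0.0000]
Step 1: x=[6.3469] v=[-1.1769]
Step 2: x=[5.6823] v=[-2.2153]
Step 3: x=[4.7844] v=[-2.9930]
Step 4: x=[3.7589] v=[-3.4184]
Step 5: x=[2.7265] v=[-3.4415]
Step 6: x=[1.8086] v=[-3.0596]
Step 7: x=[1.1133] v=[-2.3176]
Step 8: x=[0.7225] v=[-1.3028]
Step 9: x=[0.6821] v=[-0.1347]
Step 10: x=[0.9969] v=[1.0493]
First v>=0 after going negative at step 10, time=3.0000

Answer: 3.0000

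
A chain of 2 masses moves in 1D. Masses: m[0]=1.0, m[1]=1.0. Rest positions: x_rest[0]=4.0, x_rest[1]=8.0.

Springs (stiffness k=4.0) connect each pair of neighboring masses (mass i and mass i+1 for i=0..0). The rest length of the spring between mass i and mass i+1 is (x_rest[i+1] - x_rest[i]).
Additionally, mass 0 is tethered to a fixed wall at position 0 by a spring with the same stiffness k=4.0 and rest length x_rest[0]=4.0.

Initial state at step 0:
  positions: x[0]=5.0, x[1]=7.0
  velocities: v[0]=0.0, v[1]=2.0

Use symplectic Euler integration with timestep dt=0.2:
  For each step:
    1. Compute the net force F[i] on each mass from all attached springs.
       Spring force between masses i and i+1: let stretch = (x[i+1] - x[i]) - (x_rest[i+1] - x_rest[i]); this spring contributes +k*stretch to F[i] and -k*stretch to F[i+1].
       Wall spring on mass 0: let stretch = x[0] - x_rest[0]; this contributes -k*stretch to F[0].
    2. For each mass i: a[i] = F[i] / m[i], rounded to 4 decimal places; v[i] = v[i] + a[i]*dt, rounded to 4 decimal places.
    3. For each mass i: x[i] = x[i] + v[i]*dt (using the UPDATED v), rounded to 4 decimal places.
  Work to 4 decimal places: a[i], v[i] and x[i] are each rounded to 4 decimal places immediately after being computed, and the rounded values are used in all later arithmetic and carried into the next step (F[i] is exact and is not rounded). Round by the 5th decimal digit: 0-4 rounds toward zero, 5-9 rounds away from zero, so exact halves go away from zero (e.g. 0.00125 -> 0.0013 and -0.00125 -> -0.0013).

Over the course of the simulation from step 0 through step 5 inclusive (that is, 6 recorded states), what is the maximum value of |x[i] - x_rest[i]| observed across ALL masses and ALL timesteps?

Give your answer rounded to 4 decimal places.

Step 0: x=[5.0000 7.0000] v=[0.0000 2.0000]
Step 1: x=[4.5200 7.7200] v=[-2.4000 3.6000]
Step 2: x=[3.8288 8.5680] v=[-3.4560 4.2400]
Step 3: x=[3.2833 9.2977] v=[-2.7277 3.6486]
Step 4: x=[3.1747 9.7051] v=[-0.5428 2.0371]
Step 5: x=[3.6031 9.7077] v=[2.1418 0.0128]
Max displacement = 1.7077

Answer: 1.7077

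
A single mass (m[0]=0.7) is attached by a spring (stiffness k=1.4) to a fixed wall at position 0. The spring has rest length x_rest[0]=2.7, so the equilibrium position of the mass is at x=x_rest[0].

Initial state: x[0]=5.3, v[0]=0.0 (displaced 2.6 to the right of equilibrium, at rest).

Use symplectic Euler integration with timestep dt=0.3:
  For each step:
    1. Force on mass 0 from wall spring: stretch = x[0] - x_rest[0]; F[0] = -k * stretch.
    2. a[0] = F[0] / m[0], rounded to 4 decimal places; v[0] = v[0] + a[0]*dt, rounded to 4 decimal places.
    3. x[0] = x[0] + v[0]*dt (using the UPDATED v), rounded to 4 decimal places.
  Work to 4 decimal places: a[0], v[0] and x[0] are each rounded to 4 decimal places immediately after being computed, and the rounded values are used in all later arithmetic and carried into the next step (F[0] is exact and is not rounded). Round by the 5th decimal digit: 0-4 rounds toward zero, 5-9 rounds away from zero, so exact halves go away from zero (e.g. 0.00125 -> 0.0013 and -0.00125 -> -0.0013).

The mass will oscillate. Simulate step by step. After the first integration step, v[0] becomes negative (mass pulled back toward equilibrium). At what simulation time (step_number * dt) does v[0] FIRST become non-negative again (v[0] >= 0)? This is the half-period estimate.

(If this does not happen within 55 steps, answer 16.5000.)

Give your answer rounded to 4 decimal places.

Step 0: x=[5.3000] v=[0.0000]
Step 1: x=[4.8320] v=[-1.5600]
Step 2: x=[3.9802] v=[-2.8392]
Step 3: x=[2.8980] v=[-3.6073]
Step 4: x=[1.7802] v=[-3.7261]
Step 5: x=[0.8279] v=[-3.1742]
Step 6: x=[0.2126] v=[-2.0509]
Step 7: x=[0.0451] v=[-0.5585]
Step 8: x=[0.3554] v=[1.0344]
First v>=0 after going negative at step 8, time=2.4000

Answer: 2.4000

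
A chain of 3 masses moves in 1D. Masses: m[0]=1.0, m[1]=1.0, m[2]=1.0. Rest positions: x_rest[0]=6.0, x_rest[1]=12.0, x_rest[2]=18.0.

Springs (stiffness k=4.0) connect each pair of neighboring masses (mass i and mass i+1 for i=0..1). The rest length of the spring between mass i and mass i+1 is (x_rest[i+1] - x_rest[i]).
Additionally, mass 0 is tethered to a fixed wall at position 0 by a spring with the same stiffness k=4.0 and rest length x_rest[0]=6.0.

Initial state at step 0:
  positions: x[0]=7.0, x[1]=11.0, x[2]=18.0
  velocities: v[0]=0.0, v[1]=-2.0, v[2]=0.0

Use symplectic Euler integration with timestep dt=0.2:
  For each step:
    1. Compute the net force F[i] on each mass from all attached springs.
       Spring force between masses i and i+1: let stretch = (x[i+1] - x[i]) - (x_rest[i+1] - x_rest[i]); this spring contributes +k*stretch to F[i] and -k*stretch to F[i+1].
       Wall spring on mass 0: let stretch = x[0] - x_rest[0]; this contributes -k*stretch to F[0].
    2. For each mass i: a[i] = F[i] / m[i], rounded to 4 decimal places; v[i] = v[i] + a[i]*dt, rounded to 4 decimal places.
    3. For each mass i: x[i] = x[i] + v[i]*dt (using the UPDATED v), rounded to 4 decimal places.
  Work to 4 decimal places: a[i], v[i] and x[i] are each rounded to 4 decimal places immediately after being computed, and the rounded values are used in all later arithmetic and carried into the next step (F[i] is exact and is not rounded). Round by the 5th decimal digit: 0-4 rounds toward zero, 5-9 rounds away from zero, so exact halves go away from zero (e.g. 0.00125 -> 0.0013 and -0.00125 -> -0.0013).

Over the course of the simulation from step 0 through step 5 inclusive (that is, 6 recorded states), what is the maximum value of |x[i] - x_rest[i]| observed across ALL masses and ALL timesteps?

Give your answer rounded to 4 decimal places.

Step 0: x=[7.0000 11.0000 18.0000] v=[0.0000 -2.0000 0.0000]
Step 1: x=[6.5200 11.0800 17.8400] v=[-2.4000 0.4000 -0.8000]
Step 2: x=[5.7264 11.5120 17.5584] v=[-3.9680 2.1600 -1.4080]
Step 3: x=[4.9423 11.9857 17.2694] v=[-3.9206 2.3686 -1.4451]
Step 4: x=[4.4944 12.1779 17.0950] v=[-2.2397 0.9608 -0.8721]
Step 5: x=[4.5567 11.9274 17.0938] v=[0.3116 -1.2523 -0.0058]
Max displacement = 1.5056

Answer: 1.5056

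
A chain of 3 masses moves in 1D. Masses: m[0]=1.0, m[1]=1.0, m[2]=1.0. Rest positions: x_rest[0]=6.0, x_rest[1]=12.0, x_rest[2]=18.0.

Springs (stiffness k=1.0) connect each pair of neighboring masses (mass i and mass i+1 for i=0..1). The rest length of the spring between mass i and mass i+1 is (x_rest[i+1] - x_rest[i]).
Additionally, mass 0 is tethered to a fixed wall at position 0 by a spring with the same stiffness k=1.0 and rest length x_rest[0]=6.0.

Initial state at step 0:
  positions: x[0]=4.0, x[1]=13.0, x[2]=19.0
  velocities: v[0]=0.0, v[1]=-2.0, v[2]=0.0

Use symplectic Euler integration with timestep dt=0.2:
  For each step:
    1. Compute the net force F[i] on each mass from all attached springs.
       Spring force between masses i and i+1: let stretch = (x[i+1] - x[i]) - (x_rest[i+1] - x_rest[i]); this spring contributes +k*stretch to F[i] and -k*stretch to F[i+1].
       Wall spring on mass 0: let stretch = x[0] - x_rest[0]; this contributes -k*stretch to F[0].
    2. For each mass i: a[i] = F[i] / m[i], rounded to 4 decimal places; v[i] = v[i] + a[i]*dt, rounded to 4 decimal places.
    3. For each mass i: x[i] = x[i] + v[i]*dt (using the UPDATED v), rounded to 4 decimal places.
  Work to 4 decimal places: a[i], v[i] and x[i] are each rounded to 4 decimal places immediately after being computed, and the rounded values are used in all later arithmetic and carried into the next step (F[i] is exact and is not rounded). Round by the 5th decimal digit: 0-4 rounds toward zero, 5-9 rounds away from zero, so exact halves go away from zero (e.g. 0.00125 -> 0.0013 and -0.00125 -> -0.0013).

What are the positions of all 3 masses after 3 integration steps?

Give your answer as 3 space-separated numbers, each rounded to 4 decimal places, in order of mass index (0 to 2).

Answer: 5.0369 11.2897 18.9148

Derivation:
Step 0: x=[4.0000 13.0000 19.0000] v=[0.0000 -2.0000 0.0000]
Step 1: x=[4.2000 12.4800 19.0000] v=[1.0000 -2.6000 0.0000]
Step 2: x=[4.5632 11.8896 18.9792] v=[1.8160 -2.9520 -0.1040]
Step 3: x=[5.0369 11.2897 18.9148] v=[2.3686 -2.9994 -0.3219]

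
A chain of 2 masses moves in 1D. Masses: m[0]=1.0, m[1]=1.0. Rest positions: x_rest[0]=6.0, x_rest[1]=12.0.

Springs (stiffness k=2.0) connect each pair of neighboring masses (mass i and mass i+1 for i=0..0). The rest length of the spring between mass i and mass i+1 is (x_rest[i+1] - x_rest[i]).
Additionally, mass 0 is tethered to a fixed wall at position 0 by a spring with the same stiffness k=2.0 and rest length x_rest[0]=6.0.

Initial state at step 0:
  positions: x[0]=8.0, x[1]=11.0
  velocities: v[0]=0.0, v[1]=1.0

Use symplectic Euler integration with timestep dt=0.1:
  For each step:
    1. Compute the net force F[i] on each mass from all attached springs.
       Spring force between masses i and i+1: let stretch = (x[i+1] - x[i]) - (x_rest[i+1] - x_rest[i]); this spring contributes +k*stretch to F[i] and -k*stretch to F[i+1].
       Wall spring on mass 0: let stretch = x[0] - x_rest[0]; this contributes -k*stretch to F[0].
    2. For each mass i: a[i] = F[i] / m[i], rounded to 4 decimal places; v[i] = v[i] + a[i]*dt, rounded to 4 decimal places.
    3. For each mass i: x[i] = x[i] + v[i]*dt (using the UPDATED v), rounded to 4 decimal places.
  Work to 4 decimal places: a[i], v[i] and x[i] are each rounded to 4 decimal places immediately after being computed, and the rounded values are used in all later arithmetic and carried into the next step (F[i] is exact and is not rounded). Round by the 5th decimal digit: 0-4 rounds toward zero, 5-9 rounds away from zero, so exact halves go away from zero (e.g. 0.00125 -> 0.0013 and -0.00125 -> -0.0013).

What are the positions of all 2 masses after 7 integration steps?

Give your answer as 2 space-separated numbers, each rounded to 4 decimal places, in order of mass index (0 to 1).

Answer: 5.8981 12.9083

Derivation:
Step 0: x=[8.0000 11.0000] v=[0.0000 1.0000]
Step 1: x=[7.9000 11.1600] v=[-1.0000 1.6000]
Step 2: x=[7.7072 11.3748] v=[-1.9280 2.1480]
Step 3: x=[7.4336 11.6363] v=[-2.7359 2.6145]
Step 4: x=[7.0954 11.9337] v=[-3.3821 2.9740]
Step 5: x=[6.7121 12.2543] v=[-3.8335 3.2063]
Step 6: x=[6.3054 12.5841] v=[-4.0675 3.2979]
Step 7: x=[5.8981 12.9083] v=[-4.0728 3.2422]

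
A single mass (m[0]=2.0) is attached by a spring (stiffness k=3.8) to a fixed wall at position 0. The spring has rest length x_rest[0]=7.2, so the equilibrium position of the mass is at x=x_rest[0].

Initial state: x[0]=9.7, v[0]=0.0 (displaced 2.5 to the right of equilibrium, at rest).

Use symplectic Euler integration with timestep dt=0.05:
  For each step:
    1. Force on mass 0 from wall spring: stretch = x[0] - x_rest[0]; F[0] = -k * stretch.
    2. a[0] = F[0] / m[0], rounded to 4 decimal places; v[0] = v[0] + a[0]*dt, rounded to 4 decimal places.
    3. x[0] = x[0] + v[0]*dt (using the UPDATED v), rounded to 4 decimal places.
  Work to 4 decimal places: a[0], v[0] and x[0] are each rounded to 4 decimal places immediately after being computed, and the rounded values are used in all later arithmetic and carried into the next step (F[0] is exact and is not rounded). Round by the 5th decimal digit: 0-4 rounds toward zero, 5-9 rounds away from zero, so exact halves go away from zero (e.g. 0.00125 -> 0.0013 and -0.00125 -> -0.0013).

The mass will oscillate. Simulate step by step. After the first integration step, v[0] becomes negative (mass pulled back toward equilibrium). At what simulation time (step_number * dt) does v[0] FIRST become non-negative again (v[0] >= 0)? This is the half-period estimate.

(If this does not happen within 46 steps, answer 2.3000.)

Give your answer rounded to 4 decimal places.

Answer: 2.3000

Derivation:
Step 0: x=[9.7000] v=[0.0000]
Step 1: x=[9.6881] v=[-0.2375]
Step 2: x=[9.6644] v=[-0.4739]
Step 3: x=[9.6290] v=[-0.7080]
Step 4: x=[9.5821] v=[-0.9388]
Step 5: x=[9.5238] v=[-1.1651]
Step 6: x=[9.4545] v=[-1.3859]
Step 7: x=[9.3745] v=[-1.6001]
Step 8: x=[9.2842] v=[-1.8067]
Step 9: x=[9.1840] v=[-2.0047]
Step 10: x=[9.0743] v=[-2.1932]
Step 11: x=[8.9557] v=[-2.3713]
Step 12: x=[8.8288] v=[-2.5381]
Step 13: x=[8.6942] v=[-2.6928]
Step 14: x=[8.5525] v=[-2.8348]
Step 15: x=[8.4043] v=[-2.9633]
Step 16: x=[8.2504] v=[-3.0777]
Step 17: x=[8.0915] v=[-3.1775]
Step 18: x=[7.9284] v=[-3.2622]
Step 19: x=[7.7618] v=[-3.3314]
Step 20: x=[7.5926] v=[-3.3848]
Step 21: x=[7.4215] v=[-3.4221]
Step 22: x=[7.2493] v=[-3.4431]
Step 23: x=[7.0769] v=[-3.4478]
Step 24: x=[6.9051] v=[-3.4361]
Step 25: x=[6.7347] v=[-3.4081]
Step 26: x=[6.5665] v=[-3.3639]
Step 27: x=[6.4013] v=[-3.3037]
Step 28: x=[6.2399] v=[-3.2278]
Step 29: x=[6.0831] v=[-3.1366]
Step 30: x=[5.9316] v=[-3.0305]
Step 31: x=[5.7861] v=[-2.9100]
Step 32: x=[5.6473] v=[-2.7757]
Step 33: x=[5.5159] v=[-2.6282]
Step 34: x=[5.3925] v=[-2.4682]
Step 35: x=[5.2777] v=[-2.2965]
Step 36: x=[5.1720] v=[-2.1139]
Step 37: x=[5.0759] v=[-1.9212]
Step 38: x=[4.9899] v=[-1.7194]
Step 39: x=[4.9144] v=[-1.5094]
Step 40: x=[4.8498] v=[-1.2923]
Step 41: x=[4.7964] v=[-1.0690]
Step 42: x=[4.7544] v=[-0.8407]
Step 43: x=[4.7240] v=[-0.6084]
Step 44: x=[4.7053] v=[-0.3732]
Step 45: x=[4.6985] v=[-0.1362]
Step 46: x=[4.7036] v=[0.1014]
First v>=0 after going negative at step 46, time=2.3000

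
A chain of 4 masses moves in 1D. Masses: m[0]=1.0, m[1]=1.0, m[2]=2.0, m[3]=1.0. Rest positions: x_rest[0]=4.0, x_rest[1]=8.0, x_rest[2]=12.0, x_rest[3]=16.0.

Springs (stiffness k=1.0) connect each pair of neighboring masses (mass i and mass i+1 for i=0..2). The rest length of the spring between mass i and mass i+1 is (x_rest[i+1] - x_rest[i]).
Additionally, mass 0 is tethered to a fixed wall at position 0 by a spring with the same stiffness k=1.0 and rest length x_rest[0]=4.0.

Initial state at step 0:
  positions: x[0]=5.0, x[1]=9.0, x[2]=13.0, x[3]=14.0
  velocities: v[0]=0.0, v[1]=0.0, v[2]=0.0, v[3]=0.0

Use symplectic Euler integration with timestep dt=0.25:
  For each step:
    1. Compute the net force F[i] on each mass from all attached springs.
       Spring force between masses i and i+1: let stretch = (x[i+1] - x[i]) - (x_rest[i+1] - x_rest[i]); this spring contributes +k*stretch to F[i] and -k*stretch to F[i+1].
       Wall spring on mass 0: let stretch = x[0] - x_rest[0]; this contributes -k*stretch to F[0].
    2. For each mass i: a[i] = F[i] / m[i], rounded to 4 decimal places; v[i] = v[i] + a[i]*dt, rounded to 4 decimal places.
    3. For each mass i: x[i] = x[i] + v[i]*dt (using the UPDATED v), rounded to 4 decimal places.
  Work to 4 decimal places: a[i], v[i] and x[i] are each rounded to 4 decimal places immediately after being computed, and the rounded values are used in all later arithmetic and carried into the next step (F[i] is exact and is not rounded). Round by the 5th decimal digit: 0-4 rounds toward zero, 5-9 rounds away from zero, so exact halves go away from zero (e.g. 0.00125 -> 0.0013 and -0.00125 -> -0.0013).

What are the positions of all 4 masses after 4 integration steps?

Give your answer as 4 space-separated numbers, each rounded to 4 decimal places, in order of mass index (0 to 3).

Step 0: x=[5.0000 9.0000 13.0000 14.0000] v=[0.0000 0.0000 0.0000 0.0000]
Step 1: x=[4.9375 9.0000 12.9063 14.1875] v=[-0.2500 0.0000 -0.3750 0.7500]
Step 2: x=[4.8203 8.9902 12.7305 14.5449] v=[-0.4688 -0.0391 -0.7032 1.4297]
Step 3: x=[4.6625 8.9536 12.4945 15.0389] v=[-0.6314 -0.1465 -0.9440 1.9761]
Step 4: x=[4.4814 8.8701 12.2274 15.6239] v=[-0.7243 -0.3341 -1.0686 2.3400]

Answer: 4.4814 8.8701 12.2274 15.6239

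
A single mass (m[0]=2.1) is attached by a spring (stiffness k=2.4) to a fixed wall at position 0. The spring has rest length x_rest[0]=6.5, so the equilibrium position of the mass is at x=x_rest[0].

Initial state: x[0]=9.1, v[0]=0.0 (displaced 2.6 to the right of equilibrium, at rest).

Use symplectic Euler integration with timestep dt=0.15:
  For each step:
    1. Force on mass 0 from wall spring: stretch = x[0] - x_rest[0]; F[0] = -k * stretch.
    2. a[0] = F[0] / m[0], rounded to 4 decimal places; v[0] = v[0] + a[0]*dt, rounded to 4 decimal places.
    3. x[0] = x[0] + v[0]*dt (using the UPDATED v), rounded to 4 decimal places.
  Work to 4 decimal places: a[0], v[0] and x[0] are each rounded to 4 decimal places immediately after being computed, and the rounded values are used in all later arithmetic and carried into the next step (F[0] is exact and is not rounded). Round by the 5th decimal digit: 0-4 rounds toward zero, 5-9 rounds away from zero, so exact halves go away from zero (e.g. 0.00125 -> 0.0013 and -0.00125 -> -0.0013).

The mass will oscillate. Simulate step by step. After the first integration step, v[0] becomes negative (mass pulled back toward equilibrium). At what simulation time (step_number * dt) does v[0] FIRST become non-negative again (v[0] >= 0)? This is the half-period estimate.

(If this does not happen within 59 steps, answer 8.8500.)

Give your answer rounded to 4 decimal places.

Step 0: x=[9.1000] v=[0.0000]
Step 1: x=[9.0331] v=[-0.4457]
Step 2: x=[8.9011] v=[-0.8800]
Step 3: x=[8.7074] v=[-1.2916]
Step 4: x=[8.4569] v=[-1.6700]
Step 5: x=[8.1561] v=[-2.0055]
Step 6: x=[7.8127] v=[-2.2894]
Step 7: x=[7.4355] v=[-2.5144]
Step 8: x=[7.0343] v=[-2.6748]
Step 9: x=[6.6193] v=[-2.7664]
Step 10: x=[6.2013] v=[-2.7868]
Step 11: x=[5.7910] v=[-2.7356]
Step 12: x=[5.3989] v=[-2.6141]
Step 13: x=[5.0351] v=[-2.4253]
Step 14: x=[4.7090] v=[-2.1742]
Step 15: x=[4.4289] v=[-1.8672]
Step 16: x=[4.2021] v=[-1.5122]
Step 17: x=[4.0344] v=[-1.1183]
Step 18: x=[3.9301] v=[-0.6956]
Step 19: x=[3.8918] v=[-0.2551]
Step 20: x=[3.9206] v=[0.1920]
First v>=0 after going negative at step 20, time=3.0000

Answer: 3.0000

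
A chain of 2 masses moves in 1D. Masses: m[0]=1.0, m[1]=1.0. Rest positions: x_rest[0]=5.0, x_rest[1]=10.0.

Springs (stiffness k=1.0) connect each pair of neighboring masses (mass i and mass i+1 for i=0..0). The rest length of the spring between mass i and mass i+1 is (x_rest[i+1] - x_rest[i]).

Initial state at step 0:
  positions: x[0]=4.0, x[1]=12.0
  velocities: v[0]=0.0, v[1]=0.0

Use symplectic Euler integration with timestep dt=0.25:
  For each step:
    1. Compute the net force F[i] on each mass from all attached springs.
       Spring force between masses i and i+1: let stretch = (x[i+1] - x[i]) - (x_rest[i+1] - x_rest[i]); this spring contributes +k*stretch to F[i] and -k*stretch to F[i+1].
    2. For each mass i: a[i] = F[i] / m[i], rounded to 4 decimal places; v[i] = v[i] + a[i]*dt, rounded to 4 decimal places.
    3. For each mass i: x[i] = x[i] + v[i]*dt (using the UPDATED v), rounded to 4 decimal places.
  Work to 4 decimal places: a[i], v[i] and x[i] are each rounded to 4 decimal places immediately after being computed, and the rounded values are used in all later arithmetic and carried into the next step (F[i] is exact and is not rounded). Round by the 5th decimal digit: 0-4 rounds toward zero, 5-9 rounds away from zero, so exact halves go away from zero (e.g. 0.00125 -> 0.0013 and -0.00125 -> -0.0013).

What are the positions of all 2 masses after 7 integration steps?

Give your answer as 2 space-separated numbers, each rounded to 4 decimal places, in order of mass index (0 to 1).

Step 0: x=[4.0000 12.0000] v=[0.0000 0.0000]
Step 1: x=[4.1875 11.8125] v=[0.7500 -0.7500]
Step 2: x=[4.5391 11.4609] v=[1.4063 -1.4063]
Step 3: x=[5.0108 10.9892] v=[1.8868 -1.8868]
Step 4: x=[5.5437 10.4564] v=[2.1314 -2.1314]
Step 5: x=[6.0711 9.9290] v=[2.1096 -2.1096]
Step 6: x=[6.5271 9.4730] v=[1.8241 -1.8241]
Step 7: x=[6.8548 9.1454] v=[1.3106 -1.3106]

Answer: 6.8548 9.1454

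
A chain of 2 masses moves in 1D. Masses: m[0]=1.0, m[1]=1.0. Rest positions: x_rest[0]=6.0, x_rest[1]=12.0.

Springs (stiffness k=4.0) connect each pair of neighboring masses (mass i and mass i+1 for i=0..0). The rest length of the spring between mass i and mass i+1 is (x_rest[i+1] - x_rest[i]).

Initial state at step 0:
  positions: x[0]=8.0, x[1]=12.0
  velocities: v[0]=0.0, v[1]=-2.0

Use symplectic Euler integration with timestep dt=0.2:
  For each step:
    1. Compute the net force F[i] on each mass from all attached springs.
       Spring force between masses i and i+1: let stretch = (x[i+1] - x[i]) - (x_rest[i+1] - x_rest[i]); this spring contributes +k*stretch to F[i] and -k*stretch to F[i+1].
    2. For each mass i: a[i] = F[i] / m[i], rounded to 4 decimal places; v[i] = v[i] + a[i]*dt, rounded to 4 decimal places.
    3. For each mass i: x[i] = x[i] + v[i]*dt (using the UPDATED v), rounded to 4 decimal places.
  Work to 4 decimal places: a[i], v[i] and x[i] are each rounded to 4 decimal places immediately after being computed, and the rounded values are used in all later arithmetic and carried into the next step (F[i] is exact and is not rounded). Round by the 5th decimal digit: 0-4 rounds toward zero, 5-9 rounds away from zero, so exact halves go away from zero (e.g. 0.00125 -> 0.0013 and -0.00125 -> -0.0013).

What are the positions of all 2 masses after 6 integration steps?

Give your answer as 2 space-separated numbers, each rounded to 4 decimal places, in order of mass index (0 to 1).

Step 0: x=[8.0000 12.0000] v=[0.0000 -2.0000]
Step 1: x=[7.6800 11.9200] v=[-1.6000 -0.4000]
Step 2: x=[7.0784 12.1216] v=[-3.0080 1.0080]
Step 3: x=[6.3237 12.4763] v=[-3.7734 1.7734]
Step 4: x=[5.5934 12.8066] v=[-3.6513 1.6513]
Step 5: x=[5.0573 12.9427] v=[-2.6807 0.6807]
Step 6: x=[4.8228 12.7772] v=[-1.1724 -0.8276]

Answer: 4.8228 12.7772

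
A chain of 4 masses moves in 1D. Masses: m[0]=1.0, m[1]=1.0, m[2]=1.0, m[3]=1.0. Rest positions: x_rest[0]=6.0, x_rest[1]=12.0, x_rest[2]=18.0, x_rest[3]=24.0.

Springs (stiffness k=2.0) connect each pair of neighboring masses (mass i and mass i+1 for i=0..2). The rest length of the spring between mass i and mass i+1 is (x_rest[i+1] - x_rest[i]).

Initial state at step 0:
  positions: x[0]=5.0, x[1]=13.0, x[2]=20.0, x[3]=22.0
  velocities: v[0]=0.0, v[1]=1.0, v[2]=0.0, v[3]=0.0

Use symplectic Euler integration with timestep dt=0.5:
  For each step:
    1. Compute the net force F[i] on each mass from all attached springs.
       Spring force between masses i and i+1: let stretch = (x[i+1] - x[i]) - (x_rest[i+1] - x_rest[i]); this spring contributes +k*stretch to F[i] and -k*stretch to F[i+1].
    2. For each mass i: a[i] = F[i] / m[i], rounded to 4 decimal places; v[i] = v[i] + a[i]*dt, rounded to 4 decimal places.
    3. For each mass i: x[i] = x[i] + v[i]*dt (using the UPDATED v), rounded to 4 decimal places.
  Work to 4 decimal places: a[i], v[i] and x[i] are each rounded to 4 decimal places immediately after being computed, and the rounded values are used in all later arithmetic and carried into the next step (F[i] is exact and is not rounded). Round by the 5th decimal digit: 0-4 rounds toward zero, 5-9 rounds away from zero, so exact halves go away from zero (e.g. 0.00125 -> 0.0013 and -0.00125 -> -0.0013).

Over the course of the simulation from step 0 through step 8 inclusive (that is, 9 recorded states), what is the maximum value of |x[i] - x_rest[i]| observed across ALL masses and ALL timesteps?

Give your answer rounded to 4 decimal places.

Answer: 3.0938

Derivation:
Step 0: x=[5.0000 13.0000 20.0000 22.0000] v=[0.0000 1.0000 0.0000 0.0000]
Step 1: x=[6.0000 13.0000 17.5000 24.0000] v=[2.0000 0.0000 -5.0000 4.0000]
Step 2: x=[7.5000 11.7500 16.0000 25.7500] v=[3.0000 -2.5000 -3.0000 3.5000]
Step 3: x=[8.1250 10.5000 17.2500 25.6250] v=[1.2500 -2.5000 2.5000 -0.2500]
Step 4: x=[6.9375 11.4375 19.3125 24.3125] v=[-2.3750 1.8750 4.1250 -2.6250]
Step 5: x=[5.0000 14.0625 19.9375 23.5000] v=[-3.8750 5.2500 1.2500 -1.6250]
Step 6: x=[4.5938 15.0938 19.4063 23.9063] v=[-0.8125 2.0625 -1.0625 0.8125]
Step 7: x=[6.4376 13.0313 18.9688 25.0626] v=[3.6875 -4.1250 -0.8750 2.3125]
Step 8: x=[8.5782 10.6407 18.6095 26.1720] v=[4.2812 -4.7812 -0.7187 2.2187]
Max displacement = 3.0938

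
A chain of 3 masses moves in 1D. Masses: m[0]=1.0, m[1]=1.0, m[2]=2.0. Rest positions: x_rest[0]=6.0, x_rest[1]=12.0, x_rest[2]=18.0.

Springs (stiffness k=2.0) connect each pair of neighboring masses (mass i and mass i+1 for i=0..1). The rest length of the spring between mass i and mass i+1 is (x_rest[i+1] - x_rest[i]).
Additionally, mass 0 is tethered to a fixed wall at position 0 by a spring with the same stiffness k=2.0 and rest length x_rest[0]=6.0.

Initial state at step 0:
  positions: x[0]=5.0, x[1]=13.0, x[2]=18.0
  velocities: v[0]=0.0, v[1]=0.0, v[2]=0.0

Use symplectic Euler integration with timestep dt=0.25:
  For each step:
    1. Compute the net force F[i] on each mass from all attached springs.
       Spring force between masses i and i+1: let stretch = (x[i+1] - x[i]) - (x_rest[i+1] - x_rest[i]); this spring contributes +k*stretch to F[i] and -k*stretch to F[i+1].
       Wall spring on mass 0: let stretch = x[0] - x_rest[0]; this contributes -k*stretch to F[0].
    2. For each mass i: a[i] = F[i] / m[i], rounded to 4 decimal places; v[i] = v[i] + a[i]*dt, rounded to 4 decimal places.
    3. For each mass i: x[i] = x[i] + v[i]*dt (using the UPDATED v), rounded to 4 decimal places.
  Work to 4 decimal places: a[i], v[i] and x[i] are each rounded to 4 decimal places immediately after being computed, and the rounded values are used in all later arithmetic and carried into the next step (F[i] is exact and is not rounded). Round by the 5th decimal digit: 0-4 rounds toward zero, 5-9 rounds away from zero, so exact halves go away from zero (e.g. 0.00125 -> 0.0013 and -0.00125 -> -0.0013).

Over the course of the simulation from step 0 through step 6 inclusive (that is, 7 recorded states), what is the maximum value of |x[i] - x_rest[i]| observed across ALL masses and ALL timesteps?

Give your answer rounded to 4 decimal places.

Answer: 1.0288

Derivation:
Step 0: x=[5.0000 13.0000 18.0000] v=[0.0000 0.0000 0.0000]
Step 1: x=[5.3750 12.6250 18.0625] v=[1.5000 -1.5000 0.2500]
Step 2: x=[5.9844 12.0234 18.1602] v=[2.4375 -2.4063 0.3906]
Step 3: x=[6.6006 11.4341 18.2493] v=[2.4648 -2.3574 0.3564]
Step 4: x=[6.9959 11.0925 18.2875] v=[1.5813 -1.3666 0.1526]
Step 5: x=[7.0288 11.1382 18.2510] v=[0.1317 0.1826 -0.1462]
Step 6: x=[6.6968 11.5593 18.1449] v=[-1.3280 1.6843 -0.4244]
Max displacement = 1.0288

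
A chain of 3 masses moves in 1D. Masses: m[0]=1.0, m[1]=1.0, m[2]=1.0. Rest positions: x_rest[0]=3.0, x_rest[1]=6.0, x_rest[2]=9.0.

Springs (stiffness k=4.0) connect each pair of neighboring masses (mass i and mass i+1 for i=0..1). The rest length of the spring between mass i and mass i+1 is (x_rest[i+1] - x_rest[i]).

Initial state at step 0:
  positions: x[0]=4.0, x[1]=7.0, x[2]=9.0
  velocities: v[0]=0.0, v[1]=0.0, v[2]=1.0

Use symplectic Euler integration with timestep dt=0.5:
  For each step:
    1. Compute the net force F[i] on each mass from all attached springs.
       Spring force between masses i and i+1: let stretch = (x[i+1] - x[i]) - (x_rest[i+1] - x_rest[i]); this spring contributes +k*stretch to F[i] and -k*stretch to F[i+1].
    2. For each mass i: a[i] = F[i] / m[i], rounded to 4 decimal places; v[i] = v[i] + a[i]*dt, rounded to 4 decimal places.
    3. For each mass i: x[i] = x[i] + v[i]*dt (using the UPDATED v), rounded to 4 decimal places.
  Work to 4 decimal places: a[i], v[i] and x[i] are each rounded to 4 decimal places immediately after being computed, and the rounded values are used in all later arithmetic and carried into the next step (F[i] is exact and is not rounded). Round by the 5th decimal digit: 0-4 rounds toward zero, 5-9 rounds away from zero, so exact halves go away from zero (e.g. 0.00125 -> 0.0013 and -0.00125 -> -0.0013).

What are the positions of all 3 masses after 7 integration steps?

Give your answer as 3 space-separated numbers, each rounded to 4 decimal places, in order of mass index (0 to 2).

Step 0: x=[4.0000 7.0000 9.0000] v=[0.0000 0.0000 1.0000]
Step 1: x=[4.0000 6.0000 10.5000] v=[0.0000 -2.0000 3.0000]
Step 2: x=[3.0000 7.5000 10.5000] v=[-2.0000 3.0000 0.0000]
Step 3: x=[3.5000 7.5000 10.5000] v=[1.0000 0.0000 0.0000]
Step 4: x=[5.0000 6.5000 10.5000] v=[3.0000 -2.0000 0.0000]
Step 5: x=[5.0000 8.0000 9.5000] v=[0.0000 3.0000 -2.0000]
Step 6: x=[5.0000 8.0000 10.0000] v=[0.0000 0.0000 1.0000]
Step 7: x=[5.0000 7.0000 11.5000] v=[0.0000 -2.0000 3.0000]

Answer: 5.0000 7.0000 11.5000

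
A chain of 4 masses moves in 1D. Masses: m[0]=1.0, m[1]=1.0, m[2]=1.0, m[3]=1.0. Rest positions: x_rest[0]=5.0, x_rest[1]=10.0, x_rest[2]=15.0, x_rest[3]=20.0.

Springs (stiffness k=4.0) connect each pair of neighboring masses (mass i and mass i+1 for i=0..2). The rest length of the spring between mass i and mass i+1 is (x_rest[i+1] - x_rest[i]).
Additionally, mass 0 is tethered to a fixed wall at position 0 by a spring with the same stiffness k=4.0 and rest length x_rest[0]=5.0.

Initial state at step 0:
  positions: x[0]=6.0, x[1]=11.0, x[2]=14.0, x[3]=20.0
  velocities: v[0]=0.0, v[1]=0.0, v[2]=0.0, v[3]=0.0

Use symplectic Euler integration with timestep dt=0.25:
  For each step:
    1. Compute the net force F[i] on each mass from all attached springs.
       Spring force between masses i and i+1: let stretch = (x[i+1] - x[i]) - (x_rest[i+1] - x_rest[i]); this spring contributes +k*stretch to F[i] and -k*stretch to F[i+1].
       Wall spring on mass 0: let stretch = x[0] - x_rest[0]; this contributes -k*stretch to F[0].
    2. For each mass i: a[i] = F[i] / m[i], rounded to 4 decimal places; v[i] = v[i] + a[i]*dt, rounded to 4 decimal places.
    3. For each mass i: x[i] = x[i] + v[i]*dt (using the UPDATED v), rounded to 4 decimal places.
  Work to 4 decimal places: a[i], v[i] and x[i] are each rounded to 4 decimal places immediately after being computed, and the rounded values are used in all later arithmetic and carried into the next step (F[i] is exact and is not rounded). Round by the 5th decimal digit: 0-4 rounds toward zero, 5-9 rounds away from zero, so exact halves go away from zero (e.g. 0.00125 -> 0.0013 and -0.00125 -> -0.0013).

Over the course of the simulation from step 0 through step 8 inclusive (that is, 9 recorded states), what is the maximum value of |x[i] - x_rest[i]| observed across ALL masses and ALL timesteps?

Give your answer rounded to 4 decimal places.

Answer: 1.1465

Derivation:
Step 0: x=[6.0000 11.0000 14.0000 20.0000] v=[0.0000 0.0000 0.0000 0.0000]
Step 1: x=[5.7500 10.5000 14.7500 19.7500] v=[-1.0000 -2.0000 3.0000 -1.0000]
Step 2: x=[5.2500 9.8750 15.6875 19.5000] v=[-2.0000 -2.5000 3.7500 -1.0000]
Step 3: x=[4.5938 9.5469 16.1250 19.5469] v=[-2.6250 -1.3125 1.7500 0.1875]
Step 4: x=[4.0274 9.6250 15.7735 19.9883] v=[-2.2657 0.3125 -1.4062 1.7656]
Step 5: x=[3.8535 9.8409 14.9385 20.6260] v=[-0.6955 0.8634 -3.3399 2.5508]
Step 6: x=[4.2131 9.8343 14.2510 21.0918] v=[1.4384 -0.0264 -2.7500 1.8633]
Step 7: x=[4.9247 9.5266 14.1695 21.0974] v=[2.8465 -1.2309 -0.3259 0.0225]
Step 8: x=[5.5556 9.2291 14.6593 20.6211] v=[2.5237 -1.1899 1.9591 -1.9054]
Max displacement = 1.1465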